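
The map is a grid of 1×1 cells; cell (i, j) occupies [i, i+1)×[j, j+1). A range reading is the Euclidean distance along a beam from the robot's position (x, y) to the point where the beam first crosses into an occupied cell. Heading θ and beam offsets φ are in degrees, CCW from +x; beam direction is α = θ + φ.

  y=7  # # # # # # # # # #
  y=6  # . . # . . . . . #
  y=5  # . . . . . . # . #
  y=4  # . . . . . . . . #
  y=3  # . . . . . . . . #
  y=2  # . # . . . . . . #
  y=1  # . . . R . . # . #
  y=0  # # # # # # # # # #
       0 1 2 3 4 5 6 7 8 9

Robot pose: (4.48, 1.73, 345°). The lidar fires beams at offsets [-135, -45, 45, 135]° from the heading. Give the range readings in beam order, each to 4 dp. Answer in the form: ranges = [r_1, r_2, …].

beam 1: φ=-135°, α=210°
  cosα=-0.8660 sinα=-0.5000 | (4,1) | tMaxX 0.5543 tMaxY 1.4600 | tΔX 1.1547 tΔY 2.0000
    t=0.5543 [x] (3,1)
    t=1.4600 [y] (3,0) — stop
  → r_1 = 1.4600
beam 2: φ=-45°, α=300°
  cosα=0.5000 sinα=-0.8660 | (4,1) | tMaxX 1.0400 tMaxY 0.8429 | tΔX 2.0000 tΔY 1.1547
    t=0.8429 [y] (4,0) — stop
  → r_2 = 0.8429
beam 3: φ=45°, α=30°
  cosα=0.8660 sinα=0.5000 | (4,1) | tMaxX 0.6004 tMaxY 0.5400 | tΔX 1.1547 tΔY 2.0000
    t=0.5400 [y] (4,2)
    t=0.6004 [x] (5,2)
    t=1.7551 [x] (6,2)
    t=2.5400 [y] (6,3)
    t=2.9098 [x] (7,3)
    t=4.0645 [x] (8,3)
    t=4.5400 [y] (8,4)
    t=5.2192 [x] (9,4) — stop
  → r_3 = 5.2192
beam 4: φ=135°, α=120°
  cosα=-0.5000 sinα=0.8660 | (4,1) | tMaxX 0.9600 tMaxY 0.3118 | tΔX 2.0000 tΔY 1.1547
    t=0.3118 [y] (4,2)
    t=0.9600 [x] (3,2)
    t=1.4665 [y] (3,3)
    t=2.6212 [y] (3,4)
    t=2.9600 [x] (2,4)
    t=3.7759 [y] (2,5)
    t=4.9306 [y] (2,6)
    t=4.9600 [x] (1,6)
    t=6.0853 [y] (1,7) — stop
  → r_4 = 6.0853

ranges = [1.4600, 0.8429, 5.2192, 6.0853]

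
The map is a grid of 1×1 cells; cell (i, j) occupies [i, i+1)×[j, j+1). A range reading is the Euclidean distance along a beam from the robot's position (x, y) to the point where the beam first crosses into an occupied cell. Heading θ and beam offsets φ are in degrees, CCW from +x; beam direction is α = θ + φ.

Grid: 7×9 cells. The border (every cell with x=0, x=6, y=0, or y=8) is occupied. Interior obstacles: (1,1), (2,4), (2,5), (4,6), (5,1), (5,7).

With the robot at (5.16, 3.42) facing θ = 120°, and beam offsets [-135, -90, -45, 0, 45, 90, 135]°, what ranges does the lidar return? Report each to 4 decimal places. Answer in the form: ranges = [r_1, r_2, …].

ranges = [0.8696, 0.9699, 3.2455, 5.2885, 2.2409, 3.6489, 2.5054]

beam 1: φ=-135°, α=345°
  direction (0.9659, -0.2588); cell (5,3); t to first gridline: x 0.8696, y 1.6228 (then +1.0353 / +3.8637)
    (6,3) via x @ 0.8696  # hit
  → r_1 = 0.8696
beam 2: φ=-90°, α=30°
  direction (0.8660, 0.5000); cell (5,3); t to first gridline: x 0.9699, y 1.1600 (then +1.1547 / +2.0000)
    (6,3) via x @ 0.9699  # hit
  → r_2 = 0.9699
beam 3: φ=-45°, α=75°
  direction (0.2588, 0.9659); cell (5,3); t to first gridline: x 3.2455, y 0.6005 (then +3.8637 / +1.0353)
    (5,4) via y @ 0.6005
    (5,5) via y @ 1.6357
    (5,6) via y @ 2.6710
    (6,6) via x @ 3.2455  # hit
  → r_3 = 3.2455
beam 4: φ=0°, α=120°
  direction (-0.5000, 0.8660); cell (5,3); t to first gridline: x 0.3200, y 0.6697 (then +2.0000 / +1.1547)
    (4,3) via x @ 0.3200
    (4,4) via y @ 0.6697
    (4,5) via y @ 1.8244
    (3,5) via x @ 2.3200
    (3,6) via y @ 2.9791
    (3,7) via y @ 4.1338
    (2,7) via x @ 4.3200
    (2,8) via y @ 5.2885  # hit
  → r_4 = 5.2885
beam 5: φ=45°, α=165°
  direction (-0.9659, 0.2588); cell (5,3); t to first gridline: x 0.1656, y 2.2409 (then +1.0353 / +3.8637)
    (4,3) via x @ 0.1656
    (3,3) via x @ 1.2009
    (2,3) via x @ 2.2362
    (2,4) via y @ 2.2409  # hit
  → r_5 = 2.2409
beam 6: φ=90°, α=210°
  direction (-0.8660, -0.5000); cell (5,3); t to first gridline: x 0.1848, y 0.8400 (then +1.1547 / +2.0000)
    (4,3) via x @ 0.1848
    (4,2) via y @ 0.8400
    (3,2) via x @ 1.3395
    (2,2) via x @ 2.4942
    (2,1) via y @ 2.8400
    (1,1) via x @ 3.6489  # hit
  → r_6 = 3.6489
beam 7: φ=135°, α=255°
  direction (-0.2588, -0.9659); cell (5,3); t to first gridline: x 0.6182, y 0.4348 (then +3.8637 / +1.0353)
    (5,2) via y @ 0.4348
    (4,2) via x @ 0.6182
    (4,1) via y @ 1.4701
    (4,0) via y @ 2.5054  # hit
  → r_7 = 2.5054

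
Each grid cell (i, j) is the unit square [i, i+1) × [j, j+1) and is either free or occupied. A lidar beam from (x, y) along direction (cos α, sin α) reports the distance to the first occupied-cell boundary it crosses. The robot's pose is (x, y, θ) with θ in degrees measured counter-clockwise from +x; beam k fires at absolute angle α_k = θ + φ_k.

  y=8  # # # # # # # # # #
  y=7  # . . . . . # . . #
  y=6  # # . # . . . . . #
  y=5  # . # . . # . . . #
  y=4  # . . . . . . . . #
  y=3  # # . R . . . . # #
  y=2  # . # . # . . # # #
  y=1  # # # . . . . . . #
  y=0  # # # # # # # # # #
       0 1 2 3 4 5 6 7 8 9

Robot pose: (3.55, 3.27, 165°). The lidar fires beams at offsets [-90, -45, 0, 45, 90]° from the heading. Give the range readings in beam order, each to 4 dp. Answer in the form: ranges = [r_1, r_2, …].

beam 1: φ=-90°, α=75°
  direction (0.2588, 0.9659); cell (3,3); t to first gridline: x 1.7387, y 0.7558 (then +3.8637 / +1.0353)
    (3,4) via y @ 0.7558
    (4,4) via x @ 1.7387
    (4,5) via y @ 1.7910
    (4,6) via y @ 2.8263
    (4,7) via y @ 3.8616
    (4,8) via y @ 4.8969  # hit
  → r_1 = 4.8969
beam 2: φ=-45°, α=120°
  direction (-0.5000, 0.8660); cell (3,3); t to first gridline: x 1.1000, y 0.8429 (then +2.0000 / +1.1547)
    (3,4) via y @ 0.8429
    (2,4) via x @ 1.1000
    (2,5) via y @ 1.9976  # hit
  → r_2 = 1.9976
beam 3: φ=0°, α=165°
  direction (-0.9659, 0.2588); cell (3,3); t to first gridline: x 0.5694, y 2.8205 (then +1.0353 / +3.8637)
    (2,3) via x @ 0.5694
    (1,3) via x @ 1.6047  # hit
  → r_3 = 1.6047
beam 4: φ=45°, α=210°
  direction (-0.8660, -0.5000); cell (3,3); t to first gridline: x 0.6351, y 0.5400 (then +1.1547 / +2.0000)
    (3,2) via y @ 0.5400
    (2,2) via x @ 0.6351  # hit
  → r_4 = 0.6351
beam 5: φ=90°, α=255°
  direction (-0.2588, -0.9659); cell (3,3); t to first gridline: x 2.1250, y 0.2795 (then +3.8637 / +1.0353)
    (3,2) via y @ 0.2795
    (3,1) via y @ 1.3148
    (2,1) via x @ 2.1250  # hit
  → r_5 = 2.1250

ranges = [4.8969, 1.9976, 1.6047, 0.6351, 2.1250]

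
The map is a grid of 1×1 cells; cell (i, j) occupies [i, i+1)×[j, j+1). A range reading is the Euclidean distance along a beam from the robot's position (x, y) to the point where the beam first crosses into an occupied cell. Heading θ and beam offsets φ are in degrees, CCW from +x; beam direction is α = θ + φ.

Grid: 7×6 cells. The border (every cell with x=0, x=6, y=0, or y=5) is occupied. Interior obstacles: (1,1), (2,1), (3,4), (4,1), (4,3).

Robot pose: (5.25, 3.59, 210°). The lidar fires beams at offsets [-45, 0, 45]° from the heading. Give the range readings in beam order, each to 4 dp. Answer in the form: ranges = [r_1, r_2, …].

beam 1: φ=-45°, α=165°
  direction (-0.9659, 0.2588); cell (5,3); t to first gridline: x 0.2588, y 1.5841 (then +1.0353 / +3.8637)
    (4,3) via x @ 0.2588  # hit
  → r_1 = 0.2588
beam 2: φ=0°, α=210°
  direction (-0.8660, -0.5000); cell (5,3); t to first gridline: x 0.2887, y 1.1800 (then +1.1547 / +2.0000)
    (4,3) via x @ 0.2887  # hit
  → r_2 = 0.2887
beam 3: φ=45°, α=255°
  direction (-0.2588, -0.9659); cell (5,3); t to first gridline: x 0.9659, y 0.6108 (then +3.8637 / +1.0353)
    (5,2) via y @ 0.6108
    (4,2) via x @ 0.9659
    (4,1) via y @ 1.6461  # hit
  → r_3 = 1.6461

ranges = [0.2588, 0.2887, 1.6461]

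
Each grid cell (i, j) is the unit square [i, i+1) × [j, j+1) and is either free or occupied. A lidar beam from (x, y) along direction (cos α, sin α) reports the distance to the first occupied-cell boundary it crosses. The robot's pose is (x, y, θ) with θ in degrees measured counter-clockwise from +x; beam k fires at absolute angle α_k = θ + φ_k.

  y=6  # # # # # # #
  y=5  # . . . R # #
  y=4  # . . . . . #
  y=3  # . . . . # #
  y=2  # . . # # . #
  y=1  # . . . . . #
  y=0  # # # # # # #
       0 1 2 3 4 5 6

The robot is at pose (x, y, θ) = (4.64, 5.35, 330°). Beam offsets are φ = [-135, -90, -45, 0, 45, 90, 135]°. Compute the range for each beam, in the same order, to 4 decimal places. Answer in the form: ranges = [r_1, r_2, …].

beam 1: φ=-135°, α=195°
  cosα=-0.9659 sinα=-0.2588 | (4,5) | tMaxX 0.6626 tMaxY 1.3523 | tΔX 1.0353 tΔY 3.8637
    t=0.6626 [x] (3,5)
    t=1.3523 [y] (3,4)
    t=1.6979 [x] (2,4)
    t=2.7331 [x] (1,4)
    t=3.7684 [x] (0,4) — stop
  → r_1 = 3.7684
beam 2: φ=-90°, α=240°
  cosα=-0.5000 sinα=-0.8660 | (4,5) | tMaxX 1.2800 tMaxY 0.4041 | tΔX 2.0000 tΔY 1.1547
    t=0.4041 [y] (4,4)
    t=1.2800 [x] (3,4)
    t=1.5588 [y] (3,3)
    t=2.7135 [y] (3,2) — stop
  → r_2 = 2.7135
beam 3: φ=-45°, α=285°
  cosα=0.2588 sinα=-0.9659 | (4,5) | tMaxX 1.3909 tMaxY 0.3623 | tΔX 3.8637 tΔY 1.0353
    t=0.3623 [y] (4,4)
    t=1.3909 [x] (5,4)
    t=1.3976 [y] (5,3) — stop
  → r_3 = 1.3976
beam 4: φ=0°, α=330°
  cosα=0.8660 sinα=-0.5000 | (4,5) | tMaxX 0.4157 tMaxY 0.7000 | tΔX 1.1547 tΔY 2.0000
    t=0.4157 [x] (5,5) — stop
  → r_4 = 0.4157
beam 5: φ=45°, α=15°
  cosα=0.9659 sinα=0.2588 | (4,5) | tMaxX 0.3727 tMaxY 2.5114 | tΔX 1.0353 tΔY 3.8637
    t=0.3727 [x] (5,5) — stop
  → r_5 = 0.3727
beam 6: φ=90°, α=60°
  cosα=0.5000 sinα=0.8660 | (4,5) | tMaxX 0.7200 tMaxY 0.7506 | tΔX 2.0000 tΔY 1.1547
    t=0.7200 [x] (5,5) — stop
  → r_6 = 0.7200
beam 7: φ=135°, α=105°
  cosα=-0.2588 sinα=0.9659 | (4,5) | tMaxX 2.4728 tMaxY 0.6729 | tΔX 3.8637 tΔY 1.0353
    t=0.6729 [y] (4,6) — stop
  → r_7 = 0.6729

ranges = [3.7684, 2.7135, 1.3976, 0.4157, 0.3727, 0.7200, 0.6729]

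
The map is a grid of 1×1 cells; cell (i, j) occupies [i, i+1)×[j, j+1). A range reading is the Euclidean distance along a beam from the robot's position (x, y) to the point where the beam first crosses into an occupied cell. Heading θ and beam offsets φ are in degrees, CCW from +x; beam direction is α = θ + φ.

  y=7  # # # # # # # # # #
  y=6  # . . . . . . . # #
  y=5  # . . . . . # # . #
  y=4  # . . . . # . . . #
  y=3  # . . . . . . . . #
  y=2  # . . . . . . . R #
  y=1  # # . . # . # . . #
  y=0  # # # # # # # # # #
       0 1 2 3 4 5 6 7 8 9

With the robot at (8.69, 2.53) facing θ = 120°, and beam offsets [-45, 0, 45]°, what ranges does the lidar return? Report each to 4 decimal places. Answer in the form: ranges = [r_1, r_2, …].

beam 1: φ=-45°, α=75°
  direction (0.2588, 0.9659); cell (8,2); t to first gridline: x 1.1977, y 0.4866 (then +3.8637 / +1.0353)
    (8,3) via y @ 0.4866
    (9,3) via x @ 1.1977  # hit
  → r_1 = 1.1977
beam 2: φ=0°, α=120°
  direction (-0.5000, 0.8660); cell (8,2); t to first gridline: x 1.3800, y 0.5427 (then +2.0000 / +1.1547)
    (8,3) via y @ 0.5427
    (7,3) via x @ 1.3800
    (7,4) via y @ 1.6974
    (7,5) via y @ 2.8521  # hit
  → r_2 = 2.8521
beam 3: φ=45°, α=165°
  direction (-0.9659, 0.2588); cell (8,2); t to first gridline: x 0.7143, y 1.8159 (then +1.0353 / +3.8637)
    (7,2) via x @ 0.7143
    (6,2) via x @ 1.7496
    (6,3) via y @ 1.8159
    (5,3) via x @ 2.7849
    (4,3) via x @ 3.8202
    (3,3) via x @ 4.8554
    (3,4) via y @ 5.6796
    (2,4) via x @ 5.8907
    (1,4) via x @ 6.9260
    (0,4) via x @ 7.9613  # hit
  → r_3 = 7.9613

ranges = [1.1977, 2.8521, 7.9613]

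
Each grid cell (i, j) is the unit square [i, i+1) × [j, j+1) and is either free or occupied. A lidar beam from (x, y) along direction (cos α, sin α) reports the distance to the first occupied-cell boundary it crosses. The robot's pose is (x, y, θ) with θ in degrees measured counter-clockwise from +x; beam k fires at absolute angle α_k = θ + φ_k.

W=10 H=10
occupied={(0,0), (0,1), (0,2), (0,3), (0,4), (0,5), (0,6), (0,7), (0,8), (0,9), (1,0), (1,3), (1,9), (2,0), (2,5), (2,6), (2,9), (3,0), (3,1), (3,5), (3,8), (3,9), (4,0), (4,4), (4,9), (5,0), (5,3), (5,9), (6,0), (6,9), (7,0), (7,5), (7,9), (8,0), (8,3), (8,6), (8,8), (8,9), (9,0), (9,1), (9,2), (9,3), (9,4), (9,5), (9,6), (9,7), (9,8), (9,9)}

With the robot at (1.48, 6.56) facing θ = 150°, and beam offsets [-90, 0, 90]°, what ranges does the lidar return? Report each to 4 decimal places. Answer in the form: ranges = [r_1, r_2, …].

beam 1: φ=-90°, α=60°
  d=(0.5000,0.8660)  start (1,6)  tX=1.0400 tY=0.5081  stride 1/|dx|=2.0000 1/|dy|=1.1547
    cross y-line → (1,7), t=0.5081
    cross x-line → (2,7), t=1.0400
    cross y-line → (2,8), t=1.6628
    cross y-line → (2,9), t=2.8175 (wall)
  → r_1 = 2.8175
beam 2: φ=0°, α=150°
  d=(-0.8660,0.5000)  start (1,6)  tX=0.5543 tY=0.8800  stride 1/|dx|=1.1547 1/|dy|=2.0000
    cross x-line → (0,6), t=0.5543 (wall)
  → r_2 = 0.5543
beam 3: φ=90°, α=240°
  d=(-0.5000,-0.8660)  start (1,6)  tX=0.9600 tY=0.6466  stride 1/|dx|=2.0000 1/|dy|=1.1547
    cross y-line → (1,5), t=0.6466
    cross x-line → (0,5), t=0.9600 (wall)
  → r_3 = 0.9600

ranges = [2.8175, 0.5543, 0.9600]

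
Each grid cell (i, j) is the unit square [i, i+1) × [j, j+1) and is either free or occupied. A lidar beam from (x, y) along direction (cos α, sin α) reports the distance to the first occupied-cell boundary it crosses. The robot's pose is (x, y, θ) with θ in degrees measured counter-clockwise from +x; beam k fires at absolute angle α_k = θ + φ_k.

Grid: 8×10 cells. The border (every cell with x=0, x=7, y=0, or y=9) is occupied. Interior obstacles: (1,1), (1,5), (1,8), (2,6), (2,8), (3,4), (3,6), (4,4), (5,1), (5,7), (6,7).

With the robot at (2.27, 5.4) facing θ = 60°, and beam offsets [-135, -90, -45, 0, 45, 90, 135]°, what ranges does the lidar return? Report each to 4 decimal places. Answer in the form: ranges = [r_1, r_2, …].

beam 1: φ=-135°, α=285°
  cosα=0.2588 sinα=-0.9659 | (2,5) | tMaxX 2.8205 tMaxY 0.4141 | tΔX 3.8637 tΔY 1.0353
    t=0.4141 [y] (2,4)
    t=1.4494 [y] (2,3)
    t=2.4847 [y] (2,2)
    t=2.8205 [x] (3,2)
    t=3.5199 [y] (3,1)
    t=4.5552 [y] (3,0) — stop
  → r_1 = 4.5552
beam 2: φ=-90°, α=330°
  cosα=0.8660 sinα=-0.5000 | (2,5) | tMaxX 0.8429 tMaxY 0.8000 | tΔX 1.1547 tΔY 2.0000
    t=0.8000 [y] (2,4)
    t=0.8429 [x] (3,4) — stop
  → r_2 = 0.8429
beam 3: φ=-45°, α=15°
  cosα=0.9659 sinα=0.2588 | (2,5) | tMaxX 0.7558 tMaxY 2.3182 | tΔX 1.0353 tΔY 3.8637
    t=0.7558 [x] (3,5)
    t=1.7910 [x] (4,5)
    t=2.3182 [y] (4,6)
    t=2.8263 [x] (5,6)
    t=3.8616 [x] (6,6)
    t=4.8969 [x] (7,6) — stop
  → r_3 = 4.8969
beam 4: φ=0°, α=60°
  cosα=0.5000 sinα=0.8660 | (2,5) | tMaxX 1.4600 tMaxY 0.6928 | tΔX 2.0000 tΔY 1.1547
    t=0.6928 [y] (2,6) — stop
  → r_4 = 0.6928
beam 5: φ=45°, α=105°
  cosα=-0.2588 sinα=0.9659 | (2,5) | tMaxX 1.0432 tMaxY 0.6212 | tΔX 3.8637 tΔY 1.0353
    t=0.6212 [y] (2,6) — stop
  → r_5 = 0.6212
beam 6: φ=90°, α=150°
  cosα=-0.8660 sinα=0.5000 | (2,5) | tMaxX 0.3118 tMaxY 1.2000 | tΔX 1.1547 tΔY 2.0000
    t=0.3118 [x] (1,5) — stop
  → r_6 = 0.3118
beam 7: φ=135°, α=195°
  cosα=-0.9659 sinα=-0.2588 | (2,5) | tMaxX 0.2795 tMaxY 1.5455 | tΔX 1.0353 tΔY 3.8637
    t=0.2795 [x] (1,5) — stop
  → r_7 = 0.2795

ranges = [4.5552, 0.8429, 4.8969, 0.6928, 0.6212, 0.3118, 0.2795]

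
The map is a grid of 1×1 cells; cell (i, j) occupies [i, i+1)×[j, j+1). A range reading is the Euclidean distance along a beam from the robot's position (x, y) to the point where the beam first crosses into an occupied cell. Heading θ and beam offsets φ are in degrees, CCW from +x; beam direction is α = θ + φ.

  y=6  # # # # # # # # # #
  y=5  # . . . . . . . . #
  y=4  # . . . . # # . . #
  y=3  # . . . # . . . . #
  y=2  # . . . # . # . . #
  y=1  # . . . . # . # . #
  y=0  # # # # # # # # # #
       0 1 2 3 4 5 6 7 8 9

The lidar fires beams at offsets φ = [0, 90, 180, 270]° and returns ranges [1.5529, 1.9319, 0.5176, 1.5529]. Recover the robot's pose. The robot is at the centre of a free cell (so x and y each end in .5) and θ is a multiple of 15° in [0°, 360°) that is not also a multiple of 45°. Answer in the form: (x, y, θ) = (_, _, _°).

Candidates: 33 free-cell centres × 16 headings = 528 poses. Raycast each; keep the one whose scan matches to 4 dp.
  (6.5, 3.5, 120°): beam 1 = 0.5774 ≠ 1.5529 ✗
  (8.5, 2.5, 195°): beam 2 = 1.5529 ≠ 1.9319 ✗
  (3.5, 4.5, 165°): beam 1 = 2.5882 ≠ 1.5529 ✗
  (3.5, 4.5, 345°): beam 2 = 1.5529 ≠ 1.9319 ✗
  …
  (8.5, 4.5, 195°): r_1=1.5529, r_2=1.9319, r_3=0.5176, r_4=1.5529 — all match ✓
Only this pose fits every beam.

(x, y, θ) = (8.5, 4.5, 195°)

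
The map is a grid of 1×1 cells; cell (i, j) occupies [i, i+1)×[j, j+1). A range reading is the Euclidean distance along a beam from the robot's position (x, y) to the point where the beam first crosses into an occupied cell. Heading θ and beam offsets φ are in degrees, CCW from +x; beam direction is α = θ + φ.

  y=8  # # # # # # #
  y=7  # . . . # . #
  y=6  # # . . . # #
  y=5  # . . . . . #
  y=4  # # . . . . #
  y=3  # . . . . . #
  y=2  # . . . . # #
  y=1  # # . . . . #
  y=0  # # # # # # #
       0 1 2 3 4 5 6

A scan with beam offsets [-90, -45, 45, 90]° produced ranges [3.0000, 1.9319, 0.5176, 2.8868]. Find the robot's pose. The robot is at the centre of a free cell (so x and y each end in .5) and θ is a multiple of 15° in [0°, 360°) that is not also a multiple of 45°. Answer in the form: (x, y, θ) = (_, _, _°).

(x, y, θ) = (2.5, 4.5, 150°)

The pose lattice has 29·16 = 464 candidates. Test each by forward raycasting.
  (5.5, 3.5, 240°): beam 1 = 5.0000 ≠ 3.0000 ✗
  (5.5, 4.5, 240°): beam 1 = 4.0415 ≠ 3.0000 ✗
  (4.5, 1.5, 345°): beam 1 = 0.5176 ≠ 3.0000 ✗
  (4.5, 1.5, 30°): beam 1 = 0.5774 ≠ 3.0000 ✗
  …
  (2.5, 4.5, 150°): r_1=3.0000, r_2=1.9319, r_3=0.5176, r_4=2.8868 — all match ✓
Unique over the lattice → pose = (2.5, 4.5, 150°).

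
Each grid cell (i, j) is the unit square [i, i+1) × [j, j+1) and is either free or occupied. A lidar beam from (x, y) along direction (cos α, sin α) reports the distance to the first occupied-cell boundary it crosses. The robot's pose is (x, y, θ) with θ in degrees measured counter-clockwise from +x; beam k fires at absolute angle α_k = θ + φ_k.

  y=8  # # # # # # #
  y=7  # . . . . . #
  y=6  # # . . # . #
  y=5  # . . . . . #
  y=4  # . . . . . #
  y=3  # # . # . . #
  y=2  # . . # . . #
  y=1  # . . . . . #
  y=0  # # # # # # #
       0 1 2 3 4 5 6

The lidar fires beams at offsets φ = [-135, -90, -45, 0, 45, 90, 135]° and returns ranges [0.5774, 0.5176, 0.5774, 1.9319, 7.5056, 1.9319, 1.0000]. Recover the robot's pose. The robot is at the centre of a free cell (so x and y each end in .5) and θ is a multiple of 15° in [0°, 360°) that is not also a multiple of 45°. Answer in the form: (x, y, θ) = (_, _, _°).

(x, y, θ) = (5.5, 1.5, 75°)

Enumerate (i+0.5, j+0.5, θ) over the 30 free cells and 16 admissible headings. For each, cast all 7 beams and compare to the given ranges.
  (1.5, 2.5, 30°): beam 1 = 1.5529 ≠ 0.5774 ✗
  (1.5, 7.5, 165°): beam 1 = 1.0000 ≠ 0.5774 ✗
  (2.5, 4.5, 345°): beam 1 = 1.0000 ≠ 0.5774 ✗
  (2.5, 2.5, 345°): beam 1 = 1.7321 ≠ 0.5774 ✗
  …
  (5.5, 1.5, 75°): r_1=0.5774, r_2=0.5176, r_3=0.5774, r_4=1.9319, r_5=7.5056, r_6=1.9319, r_7=1.0000 — all match ✓
No second candidate reproduces the full scan.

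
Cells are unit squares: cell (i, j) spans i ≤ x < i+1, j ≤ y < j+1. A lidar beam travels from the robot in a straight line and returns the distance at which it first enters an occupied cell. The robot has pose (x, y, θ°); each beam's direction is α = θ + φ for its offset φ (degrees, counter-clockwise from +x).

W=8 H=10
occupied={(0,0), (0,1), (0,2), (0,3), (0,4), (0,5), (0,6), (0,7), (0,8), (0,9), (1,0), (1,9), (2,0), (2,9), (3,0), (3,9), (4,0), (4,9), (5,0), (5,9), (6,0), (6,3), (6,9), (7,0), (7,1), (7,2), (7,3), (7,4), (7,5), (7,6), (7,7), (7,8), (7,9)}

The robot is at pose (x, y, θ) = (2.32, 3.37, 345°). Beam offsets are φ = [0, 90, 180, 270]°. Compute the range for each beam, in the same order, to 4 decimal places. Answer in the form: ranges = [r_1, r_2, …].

ranges = [4.8451, 5.8286, 1.3666, 2.4536]

beam 1: φ=0°, α=345°
  cosα=0.9659 sinα=-0.2588 | (2,3) | tMaxX 0.7040 tMaxY 1.4296 | tΔX 1.0353 tΔY 3.8637
    t=0.7040 [x] (3,3)
    t=1.4296 [y] (3,2)
    t=1.7393 [x] (4,2)
    t=2.7745 [x] (5,2)
    t=3.8098 [x] (6,2)
    t=4.8451 [x] (7,2) — stop
  → r_1 = 4.8451
beam 2: φ=90°, α=75°
  cosα=0.2588 sinα=0.9659 | (2,3) | tMaxX 2.6273 tMaxY 0.6522 | tΔX 3.8637 tΔY 1.0353
    t=0.6522 [y] (2,4)
    t=1.6875 [y] (2,5)
    t=2.6273 [x] (3,5)
    t=2.7228 [y] (3,6)
    t=3.7581 [y] (3,7)
    t=4.7933 [y] (3,8)
    t=5.8286 [y] (3,9) — stop
  → r_2 = 5.8286
beam 3: φ=180°, α=165°
  cosα=-0.9659 sinα=0.2588 | (2,3) | tMaxX 0.3313 tMaxY 2.4341 | tΔX 1.0353 tΔY 3.8637
    t=0.3313 [x] (1,3)
    t=1.3666 [x] (0,3) — stop
  → r_3 = 1.3666
beam 4: φ=270°, α=255°
  cosα=-0.2588 sinα=-0.9659 | (2,3) | tMaxX 1.2364 tMaxY 0.3831 | tΔX 3.8637 tΔY 1.0353
    t=0.3831 [y] (2,2)
    t=1.2364 [x] (1,2)
    t=1.4183 [y] (1,1)
    t=2.4536 [y] (1,0) — stop
  → r_4 = 2.4536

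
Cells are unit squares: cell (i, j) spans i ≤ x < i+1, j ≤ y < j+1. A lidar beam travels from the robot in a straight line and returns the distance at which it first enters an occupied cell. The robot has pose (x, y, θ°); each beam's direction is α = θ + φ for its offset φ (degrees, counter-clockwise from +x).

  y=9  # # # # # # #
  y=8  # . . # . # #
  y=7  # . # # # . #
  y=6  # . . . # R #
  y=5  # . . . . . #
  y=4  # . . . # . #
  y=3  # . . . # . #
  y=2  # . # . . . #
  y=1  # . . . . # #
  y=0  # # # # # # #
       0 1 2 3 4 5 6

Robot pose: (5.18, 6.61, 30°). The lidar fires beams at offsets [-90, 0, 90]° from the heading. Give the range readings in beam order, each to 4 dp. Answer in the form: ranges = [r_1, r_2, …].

beam 1: φ=-90°, α=300°
  direction (0.5000, -0.8660); cell (5,6); t to first gridline: x 1.6400, y 0.7044 (then +2.0000 / +1.1547)
    (5,5) via y @ 0.7044
    (6,5) via x @ 1.6400  # hit
  → r_1 = 1.6400
beam 2: φ=0°, α=30°
  direction (0.8660, 0.5000); cell (5,6); t to first gridline: x 0.9469, y 0.7800 (then +1.1547 / +2.0000)
    (5,7) via y @ 0.7800
    (6,7) via x @ 0.9469  # hit
  → r_2 = 0.9469
beam 3: φ=90°, α=120°
  direction (-0.5000, 0.8660); cell (5,6); t to first gridline: x 0.3600, y 0.4503 (then +2.0000 / +1.1547)
    (4,6) via x @ 0.3600  # hit
  → r_3 = 0.3600

ranges = [1.6400, 0.9469, 0.3600]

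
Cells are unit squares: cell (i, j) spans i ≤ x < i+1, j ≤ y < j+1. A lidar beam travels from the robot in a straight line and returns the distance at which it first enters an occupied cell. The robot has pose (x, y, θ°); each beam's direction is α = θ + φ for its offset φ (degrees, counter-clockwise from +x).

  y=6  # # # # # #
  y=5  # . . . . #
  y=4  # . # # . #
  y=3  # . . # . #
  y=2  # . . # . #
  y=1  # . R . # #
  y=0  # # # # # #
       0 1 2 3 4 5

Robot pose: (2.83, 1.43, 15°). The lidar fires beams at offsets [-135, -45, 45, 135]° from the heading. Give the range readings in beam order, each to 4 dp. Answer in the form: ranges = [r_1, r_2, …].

beam 1: φ=-135°, α=240°
  cosα=-0.5000 sinα=-0.8660 | (2,1) | tMaxX 1.6600 tMaxY 0.4965 | tΔX 2.0000 tΔY 1.1547
    t=0.4965 [y] (2,0) — stop
  → r_1 = 0.4965
beam 2: φ=-45°, α=330°
  cosα=0.8660 sinα=-0.5000 | (2,1) | tMaxX 0.1963 tMaxY 0.8600 | tΔX 1.1547 tΔY 2.0000
    t=0.1963 [x] (3,1)
    t=0.8600 [y] (3,0) — stop
  → r_2 = 0.8600
beam 3: φ=45°, α=60°
  cosα=0.5000 sinα=0.8660 | (2,1) | tMaxX 0.3400 tMaxY 0.6582 | tΔX 2.0000 tΔY 1.1547
    t=0.3400 [x] (3,1)
    t=0.6582 [y] (3,2) — stop
  → r_3 = 0.6582
beam 4: φ=135°, α=150°
  cosα=-0.8660 sinα=0.5000 | (2,1) | tMaxX 0.9584 tMaxY 1.1400 | tΔX 1.1547 tΔY 2.0000
    t=0.9584 [x] (1,1)
    t=1.1400 [y] (1,2)
    t=2.1131 [x] (0,2) — stop
  → r_4 = 2.1131

ranges = [0.4965, 0.8600, 0.6582, 2.1131]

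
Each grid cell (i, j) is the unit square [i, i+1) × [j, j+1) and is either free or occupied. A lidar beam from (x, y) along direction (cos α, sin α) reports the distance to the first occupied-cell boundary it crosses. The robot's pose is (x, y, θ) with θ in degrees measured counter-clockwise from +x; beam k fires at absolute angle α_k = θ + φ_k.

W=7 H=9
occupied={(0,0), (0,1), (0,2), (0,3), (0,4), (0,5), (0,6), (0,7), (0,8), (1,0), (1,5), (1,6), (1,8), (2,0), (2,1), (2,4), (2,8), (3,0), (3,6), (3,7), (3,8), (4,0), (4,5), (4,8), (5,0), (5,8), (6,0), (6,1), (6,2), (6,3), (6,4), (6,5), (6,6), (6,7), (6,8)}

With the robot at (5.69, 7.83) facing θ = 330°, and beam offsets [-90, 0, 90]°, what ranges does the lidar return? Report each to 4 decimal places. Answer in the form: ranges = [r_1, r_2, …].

beam 1: φ=-90°, α=240°
  cosα=-0.5000 sinα=-0.8660 | (5,7) | tMaxX 1.3800 tMaxY 0.9584 | tΔX 2.0000 tΔY 1.1547
    t=0.9584 [y] (5,6)
    t=1.3800 [x] (4,6)
    t=2.1131 [y] (4,5) — stop
  → r_1 = 2.1131
beam 2: φ=0°, α=330°
  cosα=0.8660 sinα=-0.5000 | (5,7) | tMaxX 0.3580 tMaxY 1.6600 | tΔX 1.1547 tΔY 2.0000
    t=0.3580 [x] (6,7) — stop
  → r_2 = 0.3580
beam 3: φ=90°, α=60°
  cosα=0.5000 sinα=0.8660 | (5,7) | tMaxX 0.6200 tMaxY 0.1963 | tΔX 2.0000 tΔY 1.1547
    t=0.1963 [y] (5,8) — stop
  → r_3 = 0.1963

ranges = [2.1131, 0.3580, 0.1963]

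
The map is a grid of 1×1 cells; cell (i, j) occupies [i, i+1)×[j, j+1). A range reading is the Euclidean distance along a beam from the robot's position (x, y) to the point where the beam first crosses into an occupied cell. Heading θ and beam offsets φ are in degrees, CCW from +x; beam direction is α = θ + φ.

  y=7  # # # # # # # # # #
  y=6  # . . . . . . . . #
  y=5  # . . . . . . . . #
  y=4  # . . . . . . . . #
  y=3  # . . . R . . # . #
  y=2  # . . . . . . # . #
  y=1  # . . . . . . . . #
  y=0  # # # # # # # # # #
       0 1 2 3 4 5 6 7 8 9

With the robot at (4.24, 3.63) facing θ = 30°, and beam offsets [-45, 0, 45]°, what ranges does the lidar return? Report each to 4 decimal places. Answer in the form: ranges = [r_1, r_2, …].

ranges = [2.8574, 5.4964, 3.4889]

beam 1: φ=-45°, α=345°
  direction (0.9659, -0.2588); cell (4,3); t to first gridline: x 0.7868, y 2.4341 (then +1.0353 / +3.8637)
    (5,3) via x @ 0.7868
    (6,3) via x @ 1.8221
    (6,2) via y @ 2.4341
    (7,2) via x @ 2.8574  # hit
  → r_1 = 2.8574
beam 2: φ=0°, α=30°
  direction (0.8660, 0.5000); cell (4,3); t to first gridline: x 0.8776, y 0.7400 (then +1.1547 / +2.0000)
    (4,4) via y @ 0.7400
    (5,4) via x @ 0.8776
    (6,4) via x @ 2.0323
    (6,5) via y @ 2.7400
    (7,5) via x @ 3.1870
    (8,5) via x @ 4.3417
    (8,6) via y @ 4.7400
    (9,6) via x @ 5.4964  # hit
  → r_2 = 5.4964
beam 3: φ=45°, α=75°
  direction (0.2588, 0.9659); cell (4,3); t to first gridline: x 2.9364, y 0.3831 (then +3.8637 / +1.0353)
    (4,4) via y @ 0.3831
    (4,5) via y @ 1.4183
    (4,6) via y @ 2.4536
    (5,6) via x @ 2.9364
    (5,7) via y @ 3.4889  # hit
  → r_3 = 3.4889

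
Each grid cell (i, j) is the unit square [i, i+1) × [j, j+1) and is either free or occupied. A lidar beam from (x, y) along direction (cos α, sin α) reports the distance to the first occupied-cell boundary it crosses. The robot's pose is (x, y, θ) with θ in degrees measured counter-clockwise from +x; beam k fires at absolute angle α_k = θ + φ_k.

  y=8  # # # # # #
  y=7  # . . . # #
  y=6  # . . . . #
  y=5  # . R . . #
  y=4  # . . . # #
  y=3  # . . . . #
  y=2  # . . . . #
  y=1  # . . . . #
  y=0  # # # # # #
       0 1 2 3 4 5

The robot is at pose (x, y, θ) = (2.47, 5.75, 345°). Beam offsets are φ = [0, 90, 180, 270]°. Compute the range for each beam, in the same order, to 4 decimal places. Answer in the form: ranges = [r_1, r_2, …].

ranges = [2.6192, 2.3294, 1.5219, 4.9176]

beam 1: φ=0°, α=345°
  cosα=0.9659 sinα=-0.2588 | (2,5) | tMaxX 0.5487 tMaxY 2.8978 | tΔX 1.0353 tΔY 3.8637
    t=0.5487 [x] (3,5)
    t=1.5840 [x] (4,5)
    t=2.6192 [x] (5,5) — stop
  → r_1 = 2.6192
beam 2: φ=90°, α=75°
  cosα=0.2588 sinα=0.9659 | (2,5) | tMaxX 2.0478 tMaxY 0.2588 | tΔX 3.8637 tΔY 1.0353
    t=0.2588 [y] (2,6)
    t=1.2941 [y] (2,7)
    t=2.0478 [x] (3,7)
    t=2.3294 [y] (3,8) — stop
  → r_2 = 2.3294
beam 3: φ=180°, α=165°
  cosα=-0.9659 sinα=0.2588 | (2,5) | tMaxX 0.4866 tMaxY 0.9659 | tΔX 1.0353 tΔY 3.8637
    t=0.4866 [x] (1,5)
    t=0.9659 [y] (1,6)
    t=1.5219 [x] (0,6) — stop
  → r_3 = 1.5219
beam 4: φ=270°, α=255°
  cosα=-0.2588 sinα=-0.9659 | (2,5) | tMaxX 1.8159 tMaxY 0.7765 | tΔX 3.8637 tΔY 1.0353
    t=0.7765 [y] (2,4)
    t=1.8117 [y] (2,3)
    t=1.8159 [x] (1,3)
    t=2.8470 [y] (1,2)
    t=3.8823 [y] (1,1)
    t=4.9176 [y] (1,0) — stop
  → r_4 = 4.9176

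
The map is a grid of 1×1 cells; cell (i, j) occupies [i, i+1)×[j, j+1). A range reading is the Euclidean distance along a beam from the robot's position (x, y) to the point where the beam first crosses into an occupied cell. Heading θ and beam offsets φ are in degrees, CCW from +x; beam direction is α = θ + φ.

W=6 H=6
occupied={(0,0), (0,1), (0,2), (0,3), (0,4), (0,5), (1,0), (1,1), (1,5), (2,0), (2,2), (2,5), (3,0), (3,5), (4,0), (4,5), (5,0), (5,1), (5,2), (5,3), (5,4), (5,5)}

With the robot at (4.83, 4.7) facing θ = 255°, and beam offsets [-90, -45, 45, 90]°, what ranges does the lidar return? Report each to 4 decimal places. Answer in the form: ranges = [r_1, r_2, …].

beam 1: φ=-90°, α=165°
  d=(-0.9659,0.2588)  start (4,4)  tX=0.8593 tY=1.1591  stride 1/|dx|=1.0353 1/|dy|=3.8637
    cross x-line → (3,4), t=0.8593
    cross y-line → (3,5), t=1.1591 (wall)
  → r_1 = 1.1591
beam 2: φ=-45°, α=210°
  d=(-0.8660,-0.5000)  start (4,4)  tX=0.9584 tY=1.4000  stride 1/|dx|=1.1547 1/|dy|=2.0000
    cross x-line → (3,4), t=0.9584
    cross y-line → (3,3), t=1.4000
    cross x-line → (2,3), t=2.1131
    cross x-line → (1,3), t=3.2678
    cross y-line → (1,2), t=3.4000
    cross x-line → (0,2), t=4.4225 (wall)
  → r_2 = 4.4225
beam 3: φ=45°, α=300°
  d=(0.5000,-0.8660)  start (4,4)  tX=0.3400 tY=0.8083  stride 1/|dx|=2.0000 1/|dy|=1.1547
    cross x-line → (5,4), t=0.3400 (wall)
  → r_3 = 0.3400
beam 4: φ=90°, α=345°
  d=(0.9659,-0.2588)  start (4,4)  tX=0.1760 tY=2.7046  stride 1/|dx|=1.0353 1/|dy|=3.8637
    cross x-line → (5,4), t=0.1760 (wall)
  → r_4 = 0.1760

ranges = [1.1591, 4.4225, 0.3400, 0.1760]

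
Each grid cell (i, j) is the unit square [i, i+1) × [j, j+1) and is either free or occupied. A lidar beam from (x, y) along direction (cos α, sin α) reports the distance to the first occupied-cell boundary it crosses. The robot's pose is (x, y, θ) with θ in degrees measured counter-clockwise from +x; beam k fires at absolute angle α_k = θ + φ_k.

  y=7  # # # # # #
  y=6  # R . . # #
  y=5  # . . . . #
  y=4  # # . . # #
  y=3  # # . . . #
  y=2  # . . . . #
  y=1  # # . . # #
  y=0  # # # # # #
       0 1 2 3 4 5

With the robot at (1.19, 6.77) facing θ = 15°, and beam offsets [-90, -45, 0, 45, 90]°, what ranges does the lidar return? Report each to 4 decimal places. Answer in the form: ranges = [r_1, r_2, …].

ranges = [1.8324, 3.5400, 0.8887, 0.2656, 0.2381]

beam 1: φ=-90°, α=285°
  cosα=0.2588 sinα=-0.9659 | (1,6) | tMaxX 3.1296 tMaxY 0.7972 | tΔX 3.8637 tΔY 1.0353
    t=0.7972 [y] (1,5)
    t=1.8324 [y] (1,4) — stop
  → r_1 = 1.8324
beam 2: φ=-45°, α=330°
  cosα=0.8660 sinα=-0.5000 | (1,6) | tMaxX 0.9353 tMaxY 1.5400 | tΔX 1.1547 tΔY 2.0000
    t=0.9353 [x] (2,6)
    t=1.5400 [y] (2,5)
    t=2.0900 [x] (3,5)
    t=3.2447 [x] (4,5)
    t=3.5400 [y] (4,4) — stop
  → r_2 = 3.5400
beam 3: φ=0°, α=15°
  cosα=0.9659 sinα=0.2588 | (1,6) | tMaxX 0.8386 tMaxY 0.8887 | tΔX 1.0353 tΔY 3.8637
    t=0.8386 [x] (2,6)
    t=0.8887 [y] (2,7) — stop
  → r_3 = 0.8887
beam 4: φ=45°, α=60°
  cosα=0.5000 sinα=0.8660 | (1,6) | tMaxX 1.6200 tMaxY 0.2656 | tΔX 2.0000 tΔY 1.1547
    t=0.2656 [y] (1,7) — stop
  → r_4 = 0.2656
beam 5: φ=90°, α=105°
  cosα=-0.2588 sinα=0.9659 | (1,6) | tMaxX 0.7341 tMaxY 0.2381 | tΔX 3.8637 tΔY 1.0353
    t=0.2381 [y] (1,7) — stop
  → r_5 = 0.2381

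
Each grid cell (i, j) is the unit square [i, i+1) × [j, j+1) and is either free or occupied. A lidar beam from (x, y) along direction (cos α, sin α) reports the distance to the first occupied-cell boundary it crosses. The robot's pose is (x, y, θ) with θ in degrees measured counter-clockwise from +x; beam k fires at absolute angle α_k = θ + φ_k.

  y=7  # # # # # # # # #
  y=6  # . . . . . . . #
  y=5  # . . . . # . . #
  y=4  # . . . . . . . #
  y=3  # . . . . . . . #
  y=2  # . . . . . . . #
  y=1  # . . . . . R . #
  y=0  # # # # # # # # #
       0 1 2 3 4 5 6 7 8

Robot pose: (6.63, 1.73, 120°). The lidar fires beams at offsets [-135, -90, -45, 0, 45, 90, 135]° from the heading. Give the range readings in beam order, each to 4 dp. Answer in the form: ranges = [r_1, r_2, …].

beam 1: φ=-135°, α=345°
  cosα=0.9659 sinα=-0.2588 | (6,1) | tMaxX 0.3831 tMaxY 2.8205 | tΔX 1.0353 tΔY 3.8637
    t=0.3831 [x] (7,1)
    t=1.4183 [x] (8,1) — stop
  → r_1 = 1.4183
beam 2: φ=-90°, α=30°
  cosα=0.8660 sinα=0.5000 | (6,1) | tMaxX 0.4272 tMaxY 0.5400 | tΔX 1.1547 tΔY 2.0000
    t=0.4272 [x] (7,1)
    t=0.5400 [y] (7,2)
    t=1.5819 [x] (8,2) — stop
  → r_2 = 1.5819
beam 3: φ=-45°, α=75°
  cosα=0.2588 sinα=0.9659 | (6,1) | tMaxX 1.4296 tMaxY 0.2795 | tΔX 3.8637 tΔY 1.0353
    t=0.2795 [y] (6,2)
    t=1.3148 [y] (6,3)
    t=1.4296 [x] (7,3)
    t=2.3501 [y] (7,4)
    t=3.3854 [y] (7,5)
    t=4.4206 [y] (7,6)
    t=5.2933 [x] (8,6) — stop
  → r_3 = 5.2933
beam 4: φ=0°, α=120°
  cosα=-0.5000 sinα=0.8660 | (6,1) | tMaxX 1.2600 tMaxY 0.3118 | tΔX 2.0000 tΔY 1.1547
    t=0.3118 [y] (6,2)
    t=1.2600 [x] (5,2)
    t=1.4665 [y] (5,3)
    t=2.6212 [y] (5,4)
    t=3.2600 [x] (4,4)
    t=3.7759 [y] (4,5)
    t=4.9306 [y] (4,6)
    t=5.2600 [x] (3,6)
    t=6.0853 [y] (3,7) — stop
  → r_4 = 6.0853
beam 5: φ=45°, α=165°
  cosα=-0.9659 sinα=0.2588 | (6,1) | tMaxX 0.6522 tMaxY 1.0432 | tΔX 1.0353 tΔY 3.8637
    t=0.6522 [x] (5,1)
    t=1.0432 [y] (5,2)
    t=1.6875 [x] (4,2)
    t=2.7228 [x] (3,2)
    t=3.7581 [x] (2,2)
    t=4.7933 [x] (1,2)
    t=4.9069 [y] (1,3)
    t=5.8286 [x] (0,3) — stop
  → r_5 = 5.8286
beam 6: φ=90°, α=210°
  cosα=-0.8660 sinα=-0.5000 | (6,1) | tMaxX 0.7275 tMaxY 1.4600 | tΔX 1.1547 tΔY 2.0000
    t=0.7275 [x] (5,1)
    t=1.4600 [y] (5,0) — stop
  → r_6 = 1.4600
beam 7: φ=135°, α=255°
  cosα=-0.2588 sinα=-0.9659 | (6,1) | tMaxX 2.4341 tMaxY 0.7558 | tΔX 3.8637 tΔY 1.0353
    t=0.7558 [y] (6,0) — stop
  → r_7 = 0.7558

ranges = [1.4183, 1.5819, 5.2933, 6.0853, 5.8286, 1.4600, 0.7558]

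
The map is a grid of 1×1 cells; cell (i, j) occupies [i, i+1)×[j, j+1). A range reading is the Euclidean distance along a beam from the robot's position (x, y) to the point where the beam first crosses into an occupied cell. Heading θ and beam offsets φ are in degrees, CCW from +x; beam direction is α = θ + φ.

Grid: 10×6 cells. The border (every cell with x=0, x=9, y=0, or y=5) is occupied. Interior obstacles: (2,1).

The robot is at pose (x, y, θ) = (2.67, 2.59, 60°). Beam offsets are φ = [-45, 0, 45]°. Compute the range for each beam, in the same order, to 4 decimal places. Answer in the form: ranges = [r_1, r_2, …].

beam 1: φ=-45°, α=15°
  dir = (cos 15°, sin 15°) = (0.9659, 0.2588); from cell (2,2)
  next x-line at t=0.3416, next y-line at t=1.5841; Δt_x=1.0353, Δt_y=3.8637
    x: enter (3,2) at t=0.3416
    x: enter (4,2) at t=1.3769
    y: enter (4,3) at t=1.5841
    x: enter (5,3) at t=2.4122
    x: enter (6,3) at t=3.4475
    x: enter (7,3) at t=4.4827
    y: enter (7,4) at t=5.4478
    x: enter (8,4) at t=5.5180
    x: enter (9,4) at t=6.5533 ← occupied
  → r_1 = 6.5533
beam 2: φ=0°, α=60°
  dir = (cos 60°, sin 60°) = (0.5000, 0.8660); from cell (2,2)
  next x-line at t=0.6600, next y-line at t=0.4734; Δt_x=2.0000, Δt_y=1.1547
    y: enter (2,3) at t=0.4734
    x: enter (3,3) at t=0.6600
    y: enter (3,4) at t=1.6281
    x: enter (4,4) at t=2.6600
    y: enter (4,5) at t=2.7828 ← occupied
  → r_2 = 2.7828
beam 3: φ=45°, α=105°
  dir = (cos 105°, sin 105°) = (-0.2588, 0.9659); from cell (2,2)
  next x-line at t=2.5887, next y-line at t=0.4245; Δt_x=3.8637, Δt_y=1.0353
    y: enter (2,3) at t=0.4245
    y: enter (2,4) at t=1.4597
    y: enter (2,5) at t=2.4950 ← occupied
  → r_3 = 2.4950

ranges = [6.5533, 2.7828, 2.4950]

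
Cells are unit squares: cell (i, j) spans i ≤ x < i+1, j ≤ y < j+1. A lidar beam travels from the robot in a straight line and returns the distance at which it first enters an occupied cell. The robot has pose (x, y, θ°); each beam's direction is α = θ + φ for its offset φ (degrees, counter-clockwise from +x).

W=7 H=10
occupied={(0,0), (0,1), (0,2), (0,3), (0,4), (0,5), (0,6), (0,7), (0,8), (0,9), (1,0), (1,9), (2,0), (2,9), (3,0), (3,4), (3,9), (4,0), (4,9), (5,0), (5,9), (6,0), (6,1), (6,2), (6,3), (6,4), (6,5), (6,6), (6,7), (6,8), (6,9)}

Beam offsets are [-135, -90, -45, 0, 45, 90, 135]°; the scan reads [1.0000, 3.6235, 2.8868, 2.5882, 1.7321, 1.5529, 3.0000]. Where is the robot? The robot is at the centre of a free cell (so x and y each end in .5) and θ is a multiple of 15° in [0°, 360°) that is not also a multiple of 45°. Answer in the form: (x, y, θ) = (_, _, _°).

Candidates: 39 free-cell centres × 16 headings = 624 poses. Raycast each; keep the one whose scan matches to 4 dp.
  (1.5, 8.5, 255°): beam 1 = 0.5774 ≠ 1.0000 ✗
  (3.5, 6.5, 285°): beam 1 = 2.8868 ≠ 1.0000 ✗
  (4.5, 4.5, 120°): beam 1 = 1.5529 ≠ 1.0000 ✗
  (4.5, 3.5, 195°): beam 1 = 3.0000 ≠ 1.0000 ✗
  …
  (4.5, 3.5, 285°): r_1=1.0000, r_2=3.6235, r_3=2.8868, r_4=2.5882, r_5=1.7321, r_6=1.5529, r_7=3.0000 — all match ✓
Unique over the lattice → pose = (4.5, 3.5, 285°).

(x, y, θ) = (4.5, 3.5, 285°)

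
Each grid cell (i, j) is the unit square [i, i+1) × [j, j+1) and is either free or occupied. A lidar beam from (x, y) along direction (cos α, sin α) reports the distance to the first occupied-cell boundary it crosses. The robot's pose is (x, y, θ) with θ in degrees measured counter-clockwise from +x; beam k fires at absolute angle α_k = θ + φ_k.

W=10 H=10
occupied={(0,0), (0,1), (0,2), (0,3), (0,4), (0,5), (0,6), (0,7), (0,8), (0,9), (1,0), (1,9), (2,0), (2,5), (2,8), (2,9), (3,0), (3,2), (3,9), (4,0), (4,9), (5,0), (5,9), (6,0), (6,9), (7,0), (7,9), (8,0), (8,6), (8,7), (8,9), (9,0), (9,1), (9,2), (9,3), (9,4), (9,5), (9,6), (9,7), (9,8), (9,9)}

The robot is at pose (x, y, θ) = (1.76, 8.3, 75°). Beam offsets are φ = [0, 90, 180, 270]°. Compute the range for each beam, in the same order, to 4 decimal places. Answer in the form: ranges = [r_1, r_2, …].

beam 1: φ=0°, α=75°
  d=(0.2588,0.9659)  start (1,8)  tX=0.9273 tY=0.7247  stride 1/|dx|=3.8637 1/|dy|=1.0353
    cross y-line → (1,9), t=0.7247 (wall)
  → r_1 = 0.7247
beam 2: φ=90°, α=165°
  d=(-0.9659,0.2588)  start (1,8)  tX=0.7868 tY=2.7046  stride 1/|dx|=1.0353 1/|dy|=3.8637
    cross x-line → (0,8), t=0.7868 (wall)
  → r_2 = 0.7868
beam 3: φ=180°, α=255°
  d=(-0.2588,-0.9659)  start (1,8)  tX=2.9364 tY=0.3106  stride 1/|dx|=3.8637 1/|dy|=1.0353
    cross y-line → (1,7), t=0.3106
    cross y-line → (1,6), t=1.3459
    cross y-line → (1,5), t=2.3811
    cross x-line → (0,5), t=2.9364 (wall)
  → r_3 = 2.9364
beam 4: φ=270°, α=345°
  d=(0.9659,-0.2588)  start (1,8)  tX=0.2485 tY=1.1591  stride 1/|dx|=1.0353 1/|dy|=3.8637
    cross x-line → (2,8), t=0.2485 (wall)
  → r_4 = 0.2485

ranges = [0.7247, 0.7868, 2.9364, 0.2485]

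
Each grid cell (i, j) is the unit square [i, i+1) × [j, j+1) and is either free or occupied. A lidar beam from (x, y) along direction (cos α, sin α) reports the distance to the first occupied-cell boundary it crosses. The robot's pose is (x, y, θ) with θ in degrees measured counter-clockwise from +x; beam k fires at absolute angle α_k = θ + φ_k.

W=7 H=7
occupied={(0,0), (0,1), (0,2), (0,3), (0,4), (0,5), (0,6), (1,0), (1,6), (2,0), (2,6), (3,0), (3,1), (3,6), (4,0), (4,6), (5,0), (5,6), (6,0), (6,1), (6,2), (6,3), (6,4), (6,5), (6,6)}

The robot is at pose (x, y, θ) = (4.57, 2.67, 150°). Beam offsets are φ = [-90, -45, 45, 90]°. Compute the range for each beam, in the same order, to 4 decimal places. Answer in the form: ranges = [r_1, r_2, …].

beam 1: φ=-90°, α=60°
  dir = (cos 60°, sin 60°) = (0.5000, 0.8660); from cell (4,2)
  next x-line at t=0.8600, next y-line at t=0.3811; Δt_x=2.0000, Δt_y=1.1547
    y: enter (4,3) at t=0.3811
    x: enter (5,3) at t=0.8600
    y: enter (5,4) at t=1.5358
    y: enter (5,5) at t=2.6905
    x: enter (6,5) at t=2.8600 ← occupied
  → r_1 = 2.8600
beam 2: φ=-45°, α=105°
  dir = (cos 105°, sin 105°) = (-0.2588, 0.9659); from cell (4,2)
  next x-line at t=2.2023, next y-line at t=0.3416; Δt_x=3.8637, Δt_y=1.0353
    y: enter (4,3) at t=0.3416
    y: enter (4,4) at t=1.3769
    x: enter (3,4) at t=2.2023
    y: enter (3,5) at t=2.4122
    y: enter (3,6) at t=3.4475 ← occupied
  → r_2 = 3.4475
beam 3: φ=45°, α=195°
  dir = (cos 195°, sin 195°) = (-0.9659, -0.2588); from cell (4,2)
  next x-line at t=0.5901, next y-line at t=2.5887; Δt_x=1.0353, Δt_y=3.8637
    x: enter (3,2) at t=0.5901
    x: enter (2,2) at t=1.6254
    y: enter (2,1) at t=2.5887
    x: enter (1,1) at t=2.6607
    x: enter (0,1) at t=3.6959 ← occupied
  → r_3 = 3.6959
beam 4: φ=90°, α=240°
  dir = (cos 240°, sin 240°) = (-0.5000, -0.8660); from cell (4,2)
  next x-line at t=1.1400, next y-line at t=0.7736; Δt_x=2.0000, Δt_y=1.1547
    y: enter (4,1) at t=0.7736
    x: enter (3,1) at t=1.1400 ← occupied
  → r_4 = 1.1400

ranges = [2.8600, 3.4475, 3.6959, 1.1400]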